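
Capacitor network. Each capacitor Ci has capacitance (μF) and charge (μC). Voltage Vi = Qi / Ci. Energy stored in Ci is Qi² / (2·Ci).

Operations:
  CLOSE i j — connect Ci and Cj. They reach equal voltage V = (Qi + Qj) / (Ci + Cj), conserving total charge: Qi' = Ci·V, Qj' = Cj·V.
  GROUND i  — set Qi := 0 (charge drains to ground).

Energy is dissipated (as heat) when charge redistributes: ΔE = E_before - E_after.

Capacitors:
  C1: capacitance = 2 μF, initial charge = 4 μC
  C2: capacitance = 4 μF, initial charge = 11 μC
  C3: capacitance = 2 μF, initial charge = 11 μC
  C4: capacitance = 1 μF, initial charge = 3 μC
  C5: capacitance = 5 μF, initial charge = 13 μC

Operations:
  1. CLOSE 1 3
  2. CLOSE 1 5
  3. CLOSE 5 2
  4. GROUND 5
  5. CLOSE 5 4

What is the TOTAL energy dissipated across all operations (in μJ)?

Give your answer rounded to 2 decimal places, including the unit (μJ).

Initial: C1(2μF, Q=4μC, V=2.00V), C2(4μF, Q=11μC, V=2.75V), C3(2μF, Q=11μC, V=5.50V), C4(1μF, Q=3μC, V=3.00V), C5(5μF, Q=13μC, V=2.60V)
Op 1: CLOSE 1-3: Q_total=15.00, C_total=4.00, V=3.75; Q1=7.50, Q3=7.50; dissipated=6.125
Op 2: CLOSE 1-5: Q_total=20.50, C_total=7.00, V=2.93; Q1=5.86, Q5=14.64; dissipated=0.945
Op 3: CLOSE 5-2: Q_total=25.64, C_total=9.00, V=2.85; Q5=14.25, Q2=11.40; dissipated=0.035
Op 4: GROUND 5: Q5=0; energy lost=20.295
Op 5: CLOSE 5-4: Q_total=3.00, C_total=6.00, V=0.50; Q5=2.50, Q4=0.50; dissipated=3.750
Total dissipated: 31.150 μJ

Answer: 31.15 μJ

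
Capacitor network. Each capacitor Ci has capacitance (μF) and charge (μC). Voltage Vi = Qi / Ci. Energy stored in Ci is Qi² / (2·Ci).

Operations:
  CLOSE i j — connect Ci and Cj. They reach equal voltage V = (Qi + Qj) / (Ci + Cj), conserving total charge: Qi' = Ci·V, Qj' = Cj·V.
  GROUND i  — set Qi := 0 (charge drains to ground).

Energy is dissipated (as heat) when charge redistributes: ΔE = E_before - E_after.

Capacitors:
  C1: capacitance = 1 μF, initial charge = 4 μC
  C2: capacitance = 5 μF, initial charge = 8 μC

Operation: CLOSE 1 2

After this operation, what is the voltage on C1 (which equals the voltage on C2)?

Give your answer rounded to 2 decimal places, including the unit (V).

Answer: 2.00 V

Derivation:
Initial: C1(1μF, Q=4μC, V=4.00V), C2(5μF, Q=8μC, V=1.60V)
Op 1: CLOSE 1-2: Q_total=12.00, C_total=6.00, V=2.00; Q1=2.00, Q2=10.00; dissipated=2.400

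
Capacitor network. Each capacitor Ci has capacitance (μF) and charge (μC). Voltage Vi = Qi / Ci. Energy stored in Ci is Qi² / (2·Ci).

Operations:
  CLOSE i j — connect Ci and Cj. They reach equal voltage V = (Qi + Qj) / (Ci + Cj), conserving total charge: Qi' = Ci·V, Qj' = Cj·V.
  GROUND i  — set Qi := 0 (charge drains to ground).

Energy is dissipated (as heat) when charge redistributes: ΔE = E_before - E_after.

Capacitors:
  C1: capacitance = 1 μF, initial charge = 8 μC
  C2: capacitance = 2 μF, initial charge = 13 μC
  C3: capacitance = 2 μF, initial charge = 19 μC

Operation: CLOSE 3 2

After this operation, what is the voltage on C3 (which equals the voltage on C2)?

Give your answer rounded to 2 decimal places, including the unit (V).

Answer: 8.00 V

Derivation:
Initial: C1(1μF, Q=8μC, V=8.00V), C2(2μF, Q=13μC, V=6.50V), C3(2μF, Q=19μC, V=9.50V)
Op 1: CLOSE 3-2: Q_total=32.00, C_total=4.00, V=8.00; Q3=16.00, Q2=16.00; dissipated=4.500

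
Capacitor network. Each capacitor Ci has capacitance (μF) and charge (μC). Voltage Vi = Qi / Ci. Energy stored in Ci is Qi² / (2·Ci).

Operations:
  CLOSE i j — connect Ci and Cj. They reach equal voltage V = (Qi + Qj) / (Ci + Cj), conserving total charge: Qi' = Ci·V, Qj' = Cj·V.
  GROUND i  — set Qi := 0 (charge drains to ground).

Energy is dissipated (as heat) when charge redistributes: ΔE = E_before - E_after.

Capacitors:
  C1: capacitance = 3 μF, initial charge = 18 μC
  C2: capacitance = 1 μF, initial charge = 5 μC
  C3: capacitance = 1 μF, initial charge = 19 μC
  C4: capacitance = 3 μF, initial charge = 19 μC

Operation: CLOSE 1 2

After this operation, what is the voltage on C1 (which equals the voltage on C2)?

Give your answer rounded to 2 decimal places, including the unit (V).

Initial: C1(3μF, Q=18μC, V=6.00V), C2(1μF, Q=5μC, V=5.00V), C3(1μF, Q=19μC, V=19.00V), C4(3μF, Q=19μC, V=6.33V)
Op 1: CLOSE 1-2: Q_total=23.00, C_total=4.00, V=5.75; Q1=17.25, Q2=5.75; dissipated=0.375

Answer: 5.75 V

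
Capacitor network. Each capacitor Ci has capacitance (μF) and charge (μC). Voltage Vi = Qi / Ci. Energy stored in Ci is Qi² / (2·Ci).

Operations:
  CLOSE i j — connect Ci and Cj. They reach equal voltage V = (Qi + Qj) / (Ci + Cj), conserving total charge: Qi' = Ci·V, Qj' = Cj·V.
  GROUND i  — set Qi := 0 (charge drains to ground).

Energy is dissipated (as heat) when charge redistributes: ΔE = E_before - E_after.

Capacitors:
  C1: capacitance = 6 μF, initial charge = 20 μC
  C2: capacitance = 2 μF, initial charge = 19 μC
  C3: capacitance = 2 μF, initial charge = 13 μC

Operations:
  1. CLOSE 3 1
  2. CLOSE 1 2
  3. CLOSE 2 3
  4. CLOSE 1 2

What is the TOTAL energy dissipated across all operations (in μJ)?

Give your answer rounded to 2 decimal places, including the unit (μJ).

Answer: 30.43 μJ

Derivation:
Initial: C1(6μF, Q=20μC, V=3.33V), C2(2μF, Q=19μC, V=9.50V), C3(2μF, Q=13μC, V=6.50V)
Op 1: CLOSE 3-1: Q_total=33.00, C_total=8.00, V=4.12; Q3=8.25, Q1=24.75; dissipated=7.521
Op 2: CLOSE 1-2: Q_total=43.75, C_total=8.00, V=5.47; Q1=32.81, Q2=10.94; dissipated=21.668
Op 3: CLOSE 2-3: Q_total=19.19, C_total=4.00, V=4.80; Q2=9.59, Q3=9.59; dissipated=0.903
Op 4: CLOSE 1-2: Q_total=42.41, C_total=8.00, V=5.30; Q1=31.80, Q2=10.60; dissipated=0.339
Total dissipated: 30.430 μJ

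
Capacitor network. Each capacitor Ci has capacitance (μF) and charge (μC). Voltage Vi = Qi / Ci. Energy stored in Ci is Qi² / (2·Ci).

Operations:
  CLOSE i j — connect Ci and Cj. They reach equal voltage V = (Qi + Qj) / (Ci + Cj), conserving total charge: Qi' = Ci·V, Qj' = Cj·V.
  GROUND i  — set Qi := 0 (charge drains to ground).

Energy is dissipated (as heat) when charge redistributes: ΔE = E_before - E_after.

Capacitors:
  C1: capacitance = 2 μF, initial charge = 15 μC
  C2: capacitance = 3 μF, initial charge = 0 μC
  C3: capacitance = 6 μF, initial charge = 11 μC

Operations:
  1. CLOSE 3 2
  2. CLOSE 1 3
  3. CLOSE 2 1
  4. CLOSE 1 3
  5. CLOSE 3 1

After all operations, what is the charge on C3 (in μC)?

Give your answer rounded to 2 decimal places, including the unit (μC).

Initial: C1(2μF, Q=15μC, V=7.50V), C2(3μF, Q=0μC, V=0.00V), C3(6μF, Q=11μC, V=1.83V)
Op 1: CLOSE 3-2: Q_total=11.00, C_total=9.00, V=1.22; Q3=7.33, Q2=3.67; dissipated=3.361
Op 2: CLOSE 1-3: Q_total=22.33, C_total=8.00, V=2.79; Q1=5.58, Q3=16.75; dissipated=29.558
Op 3: CLOSE 2-1: Q_total=9.25, C_total=5.00, V=1.85; Q2=5.55, Q1=3.70; dissipated=1.478
Op 4: CLOSE 1-3: Q_total=20.45, C_total=8.00, V=2.56; Q1=5.11, Q3=15.34; dissipated=0.665
Op 5: CLOSE 3-1: Q_total=20.45, C_total=8.00, V=2.56; Q3=15.34, Q1=5.11; dissipated=0.000
Final charges: Q1=5.11, Q2=5.55, Q3=15.34

Answer: 15.34 μC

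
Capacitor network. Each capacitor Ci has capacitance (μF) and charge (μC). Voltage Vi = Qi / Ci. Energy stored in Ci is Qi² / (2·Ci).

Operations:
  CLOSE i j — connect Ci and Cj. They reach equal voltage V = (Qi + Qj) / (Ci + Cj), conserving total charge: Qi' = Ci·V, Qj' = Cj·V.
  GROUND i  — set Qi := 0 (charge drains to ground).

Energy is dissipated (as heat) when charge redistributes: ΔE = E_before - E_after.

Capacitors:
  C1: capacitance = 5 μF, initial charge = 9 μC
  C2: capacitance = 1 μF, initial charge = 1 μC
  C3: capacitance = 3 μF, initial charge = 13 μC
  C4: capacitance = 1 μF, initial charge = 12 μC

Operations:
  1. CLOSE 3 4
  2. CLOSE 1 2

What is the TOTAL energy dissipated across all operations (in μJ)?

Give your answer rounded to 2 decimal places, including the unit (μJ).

Initial: C1(5μF, Q=9μC, V=1.80V), C2(1μF, Q=1μC, V=1.00V), C3(3μF, Q=13μC, V=4.33V), C4(1μF, Q=12μC, V=12.00V)
Op 1: CLOSE 3-4: Q_total=25.00, C_total=4.00, V=6.25; Q3=18.75, Q4=6.25; dissipated=22.042
Op 2: CLOSE 1-2: Q_total=10.00, C_total=6.00, V=1.67; Q1=8.33, Q2=1.67; dissipated=0.267
Total dissipated: 22.308 μJ

Answer: 22.31 μJ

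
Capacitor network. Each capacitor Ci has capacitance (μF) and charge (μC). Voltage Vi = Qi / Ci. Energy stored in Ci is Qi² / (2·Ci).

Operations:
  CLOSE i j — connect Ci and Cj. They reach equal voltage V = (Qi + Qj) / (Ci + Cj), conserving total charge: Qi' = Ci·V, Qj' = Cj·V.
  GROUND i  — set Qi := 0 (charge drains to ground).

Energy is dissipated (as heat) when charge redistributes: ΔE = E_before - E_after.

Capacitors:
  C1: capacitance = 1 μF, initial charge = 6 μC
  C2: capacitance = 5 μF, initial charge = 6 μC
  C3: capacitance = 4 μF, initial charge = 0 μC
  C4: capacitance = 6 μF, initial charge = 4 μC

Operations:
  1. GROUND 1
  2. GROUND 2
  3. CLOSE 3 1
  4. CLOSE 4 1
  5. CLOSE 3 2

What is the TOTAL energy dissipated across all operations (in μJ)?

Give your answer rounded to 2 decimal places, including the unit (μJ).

Initial: C1(1μF, Q=6μC, V=6.00V), C2(5μF, Q=6μC, V=1.20V), C3(4μF, Q=0μC, V=0.00V), C4(6μF, Q=4μC, V=0.67V)
Op 1: GROUND 1: Q1=0; energy lost=18.000
Op 2: GROUND 2: Q2=0; energy lost=3.600
Op 3: CLOSE 3-1: Q_total=0.00, C_total=5.00, V=0.00; Q3=0.00, Q1=0.00; dissipated=0.000
Op 4: CLOSE 4-1: Q_total=4.00, C_total=7.00, V=0.57; Q4=3.43, Q1=0.57; dissipated=0.190
Op 5: CLOSE 3-2: Q_total=0.00, C_total=9.00, V=0.00; Q3=0.00, Q2=0.00; dissipated=0.000
Total dissipated: 21.790 μJ

Answer: 21.79 μJ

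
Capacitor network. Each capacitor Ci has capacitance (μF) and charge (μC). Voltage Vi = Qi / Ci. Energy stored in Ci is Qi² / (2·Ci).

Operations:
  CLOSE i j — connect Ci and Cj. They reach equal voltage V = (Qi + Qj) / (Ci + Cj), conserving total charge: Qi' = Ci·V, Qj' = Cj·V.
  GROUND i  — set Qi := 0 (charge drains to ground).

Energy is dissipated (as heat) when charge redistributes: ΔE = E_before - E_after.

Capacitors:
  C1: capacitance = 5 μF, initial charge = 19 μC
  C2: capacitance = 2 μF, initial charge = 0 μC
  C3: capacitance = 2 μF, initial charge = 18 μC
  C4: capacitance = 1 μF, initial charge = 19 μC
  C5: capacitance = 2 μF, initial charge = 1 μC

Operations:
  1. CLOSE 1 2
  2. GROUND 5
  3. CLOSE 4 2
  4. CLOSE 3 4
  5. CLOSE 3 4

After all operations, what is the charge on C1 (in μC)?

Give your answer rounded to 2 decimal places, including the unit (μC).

Initial: C1(5μF, Q=19μC, V=3.80V), C2(2μF, Q=0μC, V=0.00V), C3(2μF, Q=18μC, V=9.00V), C4(1μF, Q=19μC, V=19.00V), C5(2μF, Q=1μC, V=0.50V)
Op 1: CLOSE 1-2: Q_total=19.00, C_total=7.00, V=2.71; Q1=13.57, Q2=5.43; dissipated=10.314
Op 2: GROUND 5: Q5=0; energy lost=0.250
Op 3: CLOSE 4-2: Q_total=24.43, C_total=3.00, V=8.14; Q4=8.14, Q2=16.29; dissipated=88.408
Op 4: CLOSE 3-4: Q_total=26.14, C_total=3.00, V=8.71; Q3=17.43, Q4=8.71; dissipated=0.245
Op 5: CLOSE 3-4: Q_total=26.14, C_total=3.00, V=8.71; Q3=17.43, Q4=8.71; dissipated=0.000
Final charges: Q1=13.57, Q2=16.29, Q3=17.43, Q4=8.71, Q5=0.00

Answer: 13.57 μC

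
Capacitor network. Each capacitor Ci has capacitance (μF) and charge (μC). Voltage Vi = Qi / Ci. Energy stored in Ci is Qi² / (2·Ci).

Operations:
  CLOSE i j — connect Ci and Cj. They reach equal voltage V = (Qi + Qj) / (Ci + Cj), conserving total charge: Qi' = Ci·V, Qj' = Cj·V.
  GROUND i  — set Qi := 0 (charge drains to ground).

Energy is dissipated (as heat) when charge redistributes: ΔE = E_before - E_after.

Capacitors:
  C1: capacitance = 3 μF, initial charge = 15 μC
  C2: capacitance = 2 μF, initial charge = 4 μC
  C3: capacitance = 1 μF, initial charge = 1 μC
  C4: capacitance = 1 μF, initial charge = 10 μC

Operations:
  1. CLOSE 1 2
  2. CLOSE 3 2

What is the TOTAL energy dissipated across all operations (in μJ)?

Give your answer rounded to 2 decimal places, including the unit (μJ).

Answer: 8.01 μJ

Derivation:
Initial: C1(3μF, Q=15μC, V=5.00V), C2(2μF, Q=4μC, V=2.00V), C3(1μF, Q=1μC, V=1.00V), C4(1μF, Q=10μC, V=10.00V)
Op 1: CLOSE 1-2: Q_total=19.00, C_total=5.00, V=3.80; Q1=11.40, Q2=7.60; dissipated=5.400
Op 2: CLOSE 3-2: Q_total=8.60, C_total=3.00, V=2.87; Q3=2.87, Q2=5.73; dissipated=2.613
Total dissipated: 8.013 μJ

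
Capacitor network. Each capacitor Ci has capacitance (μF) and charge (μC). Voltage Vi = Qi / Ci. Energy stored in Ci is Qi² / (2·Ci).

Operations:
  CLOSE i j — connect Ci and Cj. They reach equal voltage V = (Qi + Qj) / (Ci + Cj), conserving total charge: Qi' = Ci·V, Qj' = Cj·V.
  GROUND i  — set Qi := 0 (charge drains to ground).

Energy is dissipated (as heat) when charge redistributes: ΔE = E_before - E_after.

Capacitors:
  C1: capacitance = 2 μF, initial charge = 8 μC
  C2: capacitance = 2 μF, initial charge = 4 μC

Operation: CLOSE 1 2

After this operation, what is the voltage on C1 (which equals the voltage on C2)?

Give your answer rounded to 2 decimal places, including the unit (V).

Initial: C1(2μF, Q=8μC, V=4.00V), C2(2μF, Q=4μC, V=2.00V)
Op 1: CLOSE 1-2: Q_total=12.00, C_total=4.00, V=3.00; Q1=6.00, Q2=6.00; dissipated=2.000

Answer: 3.00 V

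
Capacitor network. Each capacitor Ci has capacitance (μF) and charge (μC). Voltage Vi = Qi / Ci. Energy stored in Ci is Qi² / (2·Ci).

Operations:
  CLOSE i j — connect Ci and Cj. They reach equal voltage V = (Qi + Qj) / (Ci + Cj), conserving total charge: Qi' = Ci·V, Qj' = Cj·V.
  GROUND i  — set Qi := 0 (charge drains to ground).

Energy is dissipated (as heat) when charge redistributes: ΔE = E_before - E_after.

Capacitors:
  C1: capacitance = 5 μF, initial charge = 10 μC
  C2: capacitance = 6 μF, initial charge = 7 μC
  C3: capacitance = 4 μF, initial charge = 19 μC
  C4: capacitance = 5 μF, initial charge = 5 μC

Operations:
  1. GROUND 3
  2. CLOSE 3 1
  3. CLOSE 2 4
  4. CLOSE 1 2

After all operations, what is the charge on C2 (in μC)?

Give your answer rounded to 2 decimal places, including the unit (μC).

Initial: C1(5μF, Q=10μC, V=2.00V), C2(6μF, Q=7μC, V=1.17V), C3(4μF, Q=19μC, V=4.75V), C4(5μF, Q=5μC, V=1.00V)
Op 1: GROUND 3: Q3=0; energy lost=45.125
Op 2: CLOSE 3-1: Q_total=10.00, C_total=9.00, V=1.11; Q3=4.44, Q1=5.56; dissipated=4.444
Op 3: CLOSE 2-4: Q_total=12.00, C_total=11.00, V=1.09; Q2=6.55, Q4=5.45; dissipated=0.038
Op 4: CLOSE 1-2: Q_total=12.10, C_total=11.00, V=1.10; Q1=5.50, Q2=6.60; dissipated=0.001
Final charges: Q1=5.50, Q2=6.60, Q3=4.44, Q4=5.45

Answer: 6.60 μC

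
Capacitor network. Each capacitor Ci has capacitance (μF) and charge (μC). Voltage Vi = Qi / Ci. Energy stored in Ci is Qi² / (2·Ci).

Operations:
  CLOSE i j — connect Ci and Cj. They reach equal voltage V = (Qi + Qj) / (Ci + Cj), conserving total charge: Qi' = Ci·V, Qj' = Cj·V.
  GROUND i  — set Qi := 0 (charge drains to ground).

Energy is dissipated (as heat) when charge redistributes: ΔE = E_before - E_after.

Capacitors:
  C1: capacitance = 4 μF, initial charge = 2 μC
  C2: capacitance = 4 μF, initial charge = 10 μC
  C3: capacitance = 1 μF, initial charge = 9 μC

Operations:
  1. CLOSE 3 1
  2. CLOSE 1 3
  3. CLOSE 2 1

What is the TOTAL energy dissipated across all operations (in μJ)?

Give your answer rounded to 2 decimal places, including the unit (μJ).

Initial: C1(4μF, Q=2μC, V=0.50V), C2(4μF, Q=10μC, V=2.50V), C3(1μF, Q=9μC, V=9.00V)
Op 1: CLOSE 3-1: Q_total=11.00, C_total=5.00, V=2.20; Q3=2.20, Q1=8.80; dissipated=28.900
Op 2: CLOSE 1-3: Q_total=11.00, C_total=5.00, V=2.20; Q1=8.80, Q3=2.20; dissipated=0.000
Op 3: CLOSE 2-1: Q_total=18.80, C_total=8.00, V=2.35; Q2=9.40, Q1=9.40; dissipated=0.090
Total dissipated: 28.990 μJ

Answer: 28.99 μJ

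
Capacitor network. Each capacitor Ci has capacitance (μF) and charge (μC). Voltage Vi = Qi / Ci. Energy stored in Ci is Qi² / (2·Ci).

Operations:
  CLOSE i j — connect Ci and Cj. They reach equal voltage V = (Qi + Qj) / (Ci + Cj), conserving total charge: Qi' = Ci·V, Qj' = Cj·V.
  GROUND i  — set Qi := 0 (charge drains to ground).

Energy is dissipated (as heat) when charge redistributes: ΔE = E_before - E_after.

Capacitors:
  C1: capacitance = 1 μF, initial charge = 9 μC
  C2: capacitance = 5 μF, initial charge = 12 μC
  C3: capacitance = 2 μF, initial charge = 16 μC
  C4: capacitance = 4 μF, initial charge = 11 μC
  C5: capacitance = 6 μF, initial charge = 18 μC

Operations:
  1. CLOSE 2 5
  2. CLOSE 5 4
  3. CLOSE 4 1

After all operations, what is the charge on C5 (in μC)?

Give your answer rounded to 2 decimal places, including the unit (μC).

Initial: C1(1μF, Q=9μC, V=9.00V), C2(5μF, Q=12μC, V=2.40V), C3(2μF, Q=16μC, V=8.00V), C4(4μF, Q=11μC, V=2.75V), C5(6μF, Q=18μC, V=3.00V)
Op 1: CLOSE 2-5: Q_total=30.00, C_total=11.00, V=2.73; Q2=13.64, Q5=16.36; dissipated=0.491
Op 2: CLOSE 5-4: Q_total=27.36, C_total=10.00, V=2.74; Q5=16.42, Q4=10.95; dissipated=0.001
Op 3: CLOSE 4-1: Q_total=19.95, C_total=5.00, V=3.99; Q4=15.96, Q1=3.99; dissipated=15.693
Final charges: Q1=3.99, Q2=13.64, Q3=16.00, Q4=15.96, Q5=16.42

Answer: 16.42 μC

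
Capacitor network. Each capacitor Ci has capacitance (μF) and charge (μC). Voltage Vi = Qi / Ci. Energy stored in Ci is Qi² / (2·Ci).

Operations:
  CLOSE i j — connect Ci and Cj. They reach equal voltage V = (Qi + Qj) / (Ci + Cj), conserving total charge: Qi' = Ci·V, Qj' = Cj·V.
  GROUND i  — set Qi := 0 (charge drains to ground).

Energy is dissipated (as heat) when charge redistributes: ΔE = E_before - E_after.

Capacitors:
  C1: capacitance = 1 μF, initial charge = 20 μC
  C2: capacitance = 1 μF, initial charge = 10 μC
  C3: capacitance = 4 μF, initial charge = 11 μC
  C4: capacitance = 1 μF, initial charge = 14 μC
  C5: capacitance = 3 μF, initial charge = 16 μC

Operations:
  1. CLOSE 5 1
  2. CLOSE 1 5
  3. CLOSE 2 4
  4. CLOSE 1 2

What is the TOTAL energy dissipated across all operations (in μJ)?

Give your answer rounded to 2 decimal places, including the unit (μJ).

Answer: 86.92 μJ

Derivation:
Initial: C1(1μF, Q=20μC, V=20.00V), C2(1μF, Q=10μC, V=10.00V), C3(4μF, Q=11μC, V=2.75V), C4(1μF, Q=14μC, V=14.00V), C5(3μF, Q=16μC, V=5.33V)
Op 1: CLOSE 5-1: Q_total=36.00, C_total=4.00, V=9.00; Q5=27.00, Q1=9.00; dissipated=80.667
Op 2: CLOSE 1-5: Q_total=36.00, C_total=4.00, V=9.00; Q1=9.00, Q5=27.00; dissipated=0.000
Op 3: CLOSE 2-4: Q_total=24.00, C_total=2.00, V=12.00; Q2=12.00, Q4=12.00; dissipated=4.000
Op 4: CLOSE 1-2: Q_total=21.00, C_total=2.00, V=10.50; Q1=10.50, Q2=10.50; dissipated=2.250
Total dissipated: 86.917 μJ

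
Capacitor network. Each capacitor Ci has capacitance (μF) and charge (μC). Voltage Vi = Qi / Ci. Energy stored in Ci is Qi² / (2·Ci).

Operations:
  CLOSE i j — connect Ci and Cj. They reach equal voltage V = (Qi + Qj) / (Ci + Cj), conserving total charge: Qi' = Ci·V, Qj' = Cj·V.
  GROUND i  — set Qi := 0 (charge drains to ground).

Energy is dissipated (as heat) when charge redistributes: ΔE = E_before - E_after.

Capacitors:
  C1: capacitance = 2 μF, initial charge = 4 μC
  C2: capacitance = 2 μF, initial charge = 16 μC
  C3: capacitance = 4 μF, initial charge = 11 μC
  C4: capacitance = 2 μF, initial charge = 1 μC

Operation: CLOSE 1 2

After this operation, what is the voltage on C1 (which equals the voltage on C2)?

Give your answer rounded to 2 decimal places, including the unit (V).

Answer: 5.00 V

Derivation:
Initial: C1(2μF, Q=4μC, V=2.00V), C2(2μF, Q=16μC, V=8.00V), C3(4μF, Q=11μC, V=2.75V), C4(2μF, Q=1μC, V=0.50V)
Op 1: CLOSE 1-2: Q_total=20.00, C_total=4.00, V=5.00; Q1=10.00, Q2=10.00; dissipated=18.000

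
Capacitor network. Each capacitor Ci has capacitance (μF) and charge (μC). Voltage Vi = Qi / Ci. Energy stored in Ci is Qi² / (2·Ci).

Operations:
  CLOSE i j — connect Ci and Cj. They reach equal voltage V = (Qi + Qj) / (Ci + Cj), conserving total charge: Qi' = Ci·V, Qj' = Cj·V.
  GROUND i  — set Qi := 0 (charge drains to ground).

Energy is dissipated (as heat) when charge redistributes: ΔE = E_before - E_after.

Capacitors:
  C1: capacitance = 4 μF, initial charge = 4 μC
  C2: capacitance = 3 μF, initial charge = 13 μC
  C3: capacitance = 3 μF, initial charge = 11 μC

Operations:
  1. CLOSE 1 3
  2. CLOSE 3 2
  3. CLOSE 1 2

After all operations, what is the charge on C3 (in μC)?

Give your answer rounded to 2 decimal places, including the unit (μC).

Initial: C1(4μF, Q=4μC, V=1.00V), C2(3μF, Q=13μC, V=4.33V), C3(3μF, Q=11μC, V=3.67V)
Op 1: CLOSE 1-3: Q_total=15.00, C_total=7.00, V=2.14; Q1=8.57, Q3=6.43; dissipated=6.095
Op 2: CLOSE 3-2: Q_total=19.43, C_total=6.00, V=3.24; Q3=9.71, Q2=9.71; dissipated=3.599
Op 3: CLOSE 1-2: Q_total=18.29, C_total=7.00, V=2.61; Q1=10.45, Q2=7.84; dissipated=1.028
Final charges: Q1=10.45, Q2=7.84, Q3=9.71

Answer: 9.71 μC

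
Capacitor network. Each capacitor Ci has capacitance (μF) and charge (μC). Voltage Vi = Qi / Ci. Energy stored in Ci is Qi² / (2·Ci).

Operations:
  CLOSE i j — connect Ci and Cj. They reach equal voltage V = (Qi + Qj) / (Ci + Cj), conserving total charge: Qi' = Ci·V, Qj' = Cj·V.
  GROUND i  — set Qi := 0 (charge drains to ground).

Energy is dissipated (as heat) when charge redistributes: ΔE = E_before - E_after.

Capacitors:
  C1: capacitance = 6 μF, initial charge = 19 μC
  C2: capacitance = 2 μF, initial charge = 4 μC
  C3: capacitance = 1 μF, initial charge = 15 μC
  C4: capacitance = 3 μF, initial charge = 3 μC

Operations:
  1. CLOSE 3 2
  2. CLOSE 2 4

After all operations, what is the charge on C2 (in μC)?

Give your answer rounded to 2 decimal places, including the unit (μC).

Answer: 6.27 μC

Derivation:
Initial: C1(6μF, Q=19μC, V=3.17V), C2(2μF, Q=4μC, V=2.00V), C3(1μF, Q=15μC, V=15.00V), C4(3μF, Q=3μC, V=1.00V)
Op 1: CLOSE 3-2: Q_total=19.00, C_total=3.00, V=6.33; Q3=6.33, Q2=12.67; dissipated=56.333
Op 2: CLOSE 2-4: Q_total=15.67, C_total=5.00, V=3.13; Q2=6.27, Q4=9.40; dissipated=17.067
Final charges: Q1=19.00, Q2=6.27, Q3=6.33, Q4=9.40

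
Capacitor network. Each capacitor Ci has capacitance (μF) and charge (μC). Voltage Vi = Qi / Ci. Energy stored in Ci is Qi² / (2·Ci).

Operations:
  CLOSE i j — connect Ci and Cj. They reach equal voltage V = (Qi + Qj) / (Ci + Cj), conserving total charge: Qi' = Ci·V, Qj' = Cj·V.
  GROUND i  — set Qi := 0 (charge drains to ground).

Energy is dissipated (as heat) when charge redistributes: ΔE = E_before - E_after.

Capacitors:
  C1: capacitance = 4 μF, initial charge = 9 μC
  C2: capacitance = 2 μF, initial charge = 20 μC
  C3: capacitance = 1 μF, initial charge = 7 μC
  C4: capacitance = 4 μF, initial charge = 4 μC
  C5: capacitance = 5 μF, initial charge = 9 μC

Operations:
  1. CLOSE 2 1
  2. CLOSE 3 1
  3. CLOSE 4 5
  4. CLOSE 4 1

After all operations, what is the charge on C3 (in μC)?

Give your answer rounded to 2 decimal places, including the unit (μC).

Answer: 5.27 μC

Derivation:
Initial: C1(4μF, Q=9μC, V=2.25V), C2(2μF, Q=20μC, V=10.00V), C3(1μF, Q=7μC, V=7.00V), C4(4μF, Q=4μC, V=1.00V), C5(5μF, Q=9μC, V=1.80V)
Op 1: CLOSE 2-1: Q_total=29.00, C_total=6.00, V=4.83; Q2=9.67, Q1=19.33; dissipated=40.042
Op 2: CLOSE 3-1: Q_total=26.33, C_total=5.00, V=5.27; Q3=5.27, Q1=21.07; dissipated=1.878
Op 3: CLOSE 4-5: Q_total=13.00, C_total=9.00, V=1.44; Q4=5.78, Q5=7.22; dissipated=0.711
Op 4: CLOSE 4-1: Q_total=26.84, C_total=8.00, V=3.36; Q4=13.42, Q1=13.42; dissipated=14.609
Final charges: Q1=13.42, Q2=9.67, Q3=5.27, Q4=13.42, Q5=7.22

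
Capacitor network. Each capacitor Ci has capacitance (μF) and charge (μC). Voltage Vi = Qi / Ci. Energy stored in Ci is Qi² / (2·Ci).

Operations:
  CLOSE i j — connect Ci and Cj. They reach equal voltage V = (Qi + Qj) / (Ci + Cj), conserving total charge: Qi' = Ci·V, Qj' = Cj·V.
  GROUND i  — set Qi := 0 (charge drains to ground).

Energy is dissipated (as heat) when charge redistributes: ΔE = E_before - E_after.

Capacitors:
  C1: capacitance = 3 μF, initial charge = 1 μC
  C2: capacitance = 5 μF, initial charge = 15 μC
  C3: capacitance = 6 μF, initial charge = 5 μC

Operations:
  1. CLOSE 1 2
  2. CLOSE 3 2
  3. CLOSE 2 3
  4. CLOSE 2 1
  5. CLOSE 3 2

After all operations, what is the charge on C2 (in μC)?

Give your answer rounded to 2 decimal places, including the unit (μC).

Answer: 7.36 μC

Derivation:
Initial: C1(3μF, Q=1μC, V=0.33V), C2(5μF, Q=15μC, V=3.00V), C3(6μF, Q=5μC, V=0.83V)
Op 1: CLOSE 1-2: Q_total=16.00, C_total=8.00, V=2.00; Q1=6.00, Q2=10.00; dissipated=6.667
Op 2: CLOSE 3-2: Q_total=15.00, C_total=11.00, V=1.36; Q3=8.18, Q2=6.82; dissipated=1.856
Op 3: CLOSE 2-3: Q_total=15.00, C_total=11.00, V=1.36; Q2=6.82, Q3=8.18; dissipated=0.000
Op 4: CLOSE 2-1: Q_total=12.82, C_total=8.00, V=1.60; Q2=8.01, Q1=4.81; dissipated=0.380
Op 5: CLOSE 3-2: Q_total=16.19, C_total=11.00, V=1.47; Q3=8.83, Q2=7.36; dissipated=0.078
Final charges: Q1=4.81, Q2=7.36, Q3=8.83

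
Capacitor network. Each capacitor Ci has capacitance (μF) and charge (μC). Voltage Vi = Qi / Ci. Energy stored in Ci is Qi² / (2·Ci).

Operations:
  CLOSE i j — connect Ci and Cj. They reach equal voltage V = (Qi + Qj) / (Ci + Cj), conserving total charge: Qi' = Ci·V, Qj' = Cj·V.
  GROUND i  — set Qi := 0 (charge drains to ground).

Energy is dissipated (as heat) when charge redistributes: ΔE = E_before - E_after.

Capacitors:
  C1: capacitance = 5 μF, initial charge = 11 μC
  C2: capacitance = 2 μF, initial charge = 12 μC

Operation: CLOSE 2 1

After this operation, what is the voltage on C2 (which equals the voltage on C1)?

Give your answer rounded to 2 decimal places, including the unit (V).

Initial: C1(5μF, Q=11μC, V=2.20V), C2(2μF, Q=12μC, V=6.00V)
Op 1: CLOSE 2-1: Q_total=23.00, C_total=7.00, V=3.29; Q2=6.57, Q1=16.43; dissipated=10.314

Answer: 3.29 V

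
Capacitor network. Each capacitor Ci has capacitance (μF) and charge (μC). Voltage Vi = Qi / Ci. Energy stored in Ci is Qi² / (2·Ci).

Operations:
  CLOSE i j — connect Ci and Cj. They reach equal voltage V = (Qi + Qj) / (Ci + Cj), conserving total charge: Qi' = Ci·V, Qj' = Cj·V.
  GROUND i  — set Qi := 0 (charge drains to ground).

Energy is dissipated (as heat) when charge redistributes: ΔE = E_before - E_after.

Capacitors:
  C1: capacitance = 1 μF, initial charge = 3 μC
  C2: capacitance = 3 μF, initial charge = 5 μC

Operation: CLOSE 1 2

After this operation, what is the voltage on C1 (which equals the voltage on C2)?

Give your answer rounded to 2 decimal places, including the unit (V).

Initial: C1(1μF, Q=3μC, V=3.00V), C2(3μF, Q=5μC, V=1.67V)
Op 1: CLOSE 1-2: Q_total=8.00, C_total=4.00, V=2.00; Q1=2.00, Q2=6.00; dissipated=0.667

Answer: 2.00 V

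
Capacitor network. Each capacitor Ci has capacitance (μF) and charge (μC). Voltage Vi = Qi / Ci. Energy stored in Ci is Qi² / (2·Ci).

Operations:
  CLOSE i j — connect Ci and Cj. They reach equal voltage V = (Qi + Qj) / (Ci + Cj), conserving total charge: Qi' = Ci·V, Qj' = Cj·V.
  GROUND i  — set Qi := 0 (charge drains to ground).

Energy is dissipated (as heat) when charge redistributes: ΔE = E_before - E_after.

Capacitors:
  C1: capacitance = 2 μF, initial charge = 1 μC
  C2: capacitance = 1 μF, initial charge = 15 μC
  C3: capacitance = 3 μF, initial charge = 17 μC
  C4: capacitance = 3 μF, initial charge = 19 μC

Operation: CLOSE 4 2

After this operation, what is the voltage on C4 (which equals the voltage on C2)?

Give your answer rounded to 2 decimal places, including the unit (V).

Answer: 8.50 V

Derivation:
Initial: C1(2μF, Q=1μC, V=0.50V), C2(1μF, Q=15μC, V=15.00V), C3(3μF, Q=17μC, V=5.67V), C4(3μF, Q=19μC, V=6.33V)
Op 1: CLOSE 4-2: Q_total=34.00, C_total=4.00, V=8.50; Q4=25.50, Q2=8.50; dissipated=28.167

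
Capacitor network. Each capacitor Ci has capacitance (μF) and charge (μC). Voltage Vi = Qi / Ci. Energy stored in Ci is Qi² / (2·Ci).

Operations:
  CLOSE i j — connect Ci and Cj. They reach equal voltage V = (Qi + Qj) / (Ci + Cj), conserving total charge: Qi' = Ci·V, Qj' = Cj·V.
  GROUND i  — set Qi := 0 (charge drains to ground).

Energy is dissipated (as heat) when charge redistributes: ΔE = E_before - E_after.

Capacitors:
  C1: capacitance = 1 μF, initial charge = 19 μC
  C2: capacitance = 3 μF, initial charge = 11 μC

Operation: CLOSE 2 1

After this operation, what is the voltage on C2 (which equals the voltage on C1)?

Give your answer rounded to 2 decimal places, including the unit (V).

Initial: C1(1μF, Q=19μC, V=19.00V), C2(3μF, Q=11μC, V=3.67V)
Op 1: CLOSE 2-1: Q_total=30.00, C_total=4.00, V=7.50; Q2=22.50, Q1=7.50; dissipated=88.167

Answer: 7.50 V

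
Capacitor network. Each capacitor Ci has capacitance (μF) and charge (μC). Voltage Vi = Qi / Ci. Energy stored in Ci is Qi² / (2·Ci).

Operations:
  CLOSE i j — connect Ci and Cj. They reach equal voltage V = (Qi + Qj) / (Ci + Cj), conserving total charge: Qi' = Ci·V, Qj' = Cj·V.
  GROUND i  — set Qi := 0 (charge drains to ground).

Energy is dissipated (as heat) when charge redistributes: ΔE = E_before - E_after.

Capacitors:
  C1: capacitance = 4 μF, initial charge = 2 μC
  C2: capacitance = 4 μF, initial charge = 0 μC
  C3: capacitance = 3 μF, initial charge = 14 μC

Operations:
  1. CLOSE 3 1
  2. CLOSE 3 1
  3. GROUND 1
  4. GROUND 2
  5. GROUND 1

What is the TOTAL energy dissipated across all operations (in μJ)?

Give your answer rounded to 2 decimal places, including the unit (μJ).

Initial: C1(4μF, Q=2μC, V=0.50V), C2(4μF, Q=0μC, V=0.00V), C3(3μF, Q=14μC, V=4.67V)
Op 1: CLOSE 3-1: Q_total=16.00, C_total=7.00, V=2.29; Q3=6.86, Q1=9.14; dissipated=14.881
Op 2: CLOSE 3-1: Q_total=16.00, C_total=7.00, V=2.29; Q3=6.86, Q1=9.14; dissipated=0.000
Op 3: GROUND 1: Q1=0; energy lost=10.449
Op 4: GROUND 2: Q2=0; energy lost=0.000
Op 5: GROUND 1: Q1=0; energy lost=0.000
Total dissipated: 25.330 μJ

Answer: 25.33 μJ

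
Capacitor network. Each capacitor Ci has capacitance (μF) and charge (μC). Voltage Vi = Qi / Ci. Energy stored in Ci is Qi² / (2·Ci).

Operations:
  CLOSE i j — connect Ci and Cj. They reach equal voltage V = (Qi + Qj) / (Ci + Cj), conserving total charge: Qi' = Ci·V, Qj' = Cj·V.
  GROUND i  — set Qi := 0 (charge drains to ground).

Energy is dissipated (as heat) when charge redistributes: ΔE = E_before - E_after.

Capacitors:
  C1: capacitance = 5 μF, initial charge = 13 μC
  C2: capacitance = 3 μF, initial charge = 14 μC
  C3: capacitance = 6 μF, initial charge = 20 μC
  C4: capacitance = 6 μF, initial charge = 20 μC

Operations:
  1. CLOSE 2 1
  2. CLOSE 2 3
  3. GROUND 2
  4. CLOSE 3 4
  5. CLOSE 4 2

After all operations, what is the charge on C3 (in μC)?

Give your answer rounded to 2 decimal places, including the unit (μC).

Answer: 20.04 μC

Derivation:
Initial: C1(5μF, Q=13μC, V=2.60V), C2(3μF, Q=14μC, V=4.67V), C3(6μF, Q=20μC, V=3.33V), C4(6μF, Q=20μC, V=3.33V)
Op 1: CLOSE 2-1: Q_total=27.00, C_total=8.00, V=3.38; Q2=10.12, Q1=16.88; dissipated=4.004
Op 2: CLOSE 2-3: Q_total=30.12, C_total=9.00, V=3.35; Q2=10.04, Q3=20.08; dissipated=0.002
Op 3: GROUND 2: Q2=0; energy lost=16.806
Op 4: CLOSE 3-4: Q_total=40.08, C_total=12.00, V=3.34; Q3=20.04, Q4=20.04; dissipated=0.000
Op 5: CLOSE 4-2: Q_total=20.04, C_total=9.00, V=2.23; Q4=13.36, Q2=6.68; dissipated=11.157
Final charges: Q1=16.88, Q2=6.68, Q3=20.04, Q4=13.36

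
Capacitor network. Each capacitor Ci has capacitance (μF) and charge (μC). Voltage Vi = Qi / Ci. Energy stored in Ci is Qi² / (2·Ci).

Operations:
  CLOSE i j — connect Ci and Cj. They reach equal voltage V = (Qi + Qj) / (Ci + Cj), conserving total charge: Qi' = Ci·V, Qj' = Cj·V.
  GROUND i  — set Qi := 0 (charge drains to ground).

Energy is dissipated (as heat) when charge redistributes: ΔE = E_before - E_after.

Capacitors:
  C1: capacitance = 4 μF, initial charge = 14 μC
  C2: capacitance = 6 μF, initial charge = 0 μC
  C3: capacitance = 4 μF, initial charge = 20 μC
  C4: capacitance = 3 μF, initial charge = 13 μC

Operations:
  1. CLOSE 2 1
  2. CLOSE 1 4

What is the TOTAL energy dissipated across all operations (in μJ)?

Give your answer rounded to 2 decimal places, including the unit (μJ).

Answer: 22.08 μJ

Derivation:
Initial: C1(4μF, Q=14μC, V=3.50V), C2(6μF, Q=0μC, V=0.00V), C3(4μF, Q=20μC, V=5.00V), C4(3μF, Q=13μC, V=4.33V)
Op 1: CLOSE 2-1: Q_total=14.00, C_total=10.00, V=1.40; Q2=8.40, Q1=5.60; dissipated=14.700
Op 2: CLOSE 1-4: Q_total=18.60, C_total=7.00, V=2.66; Q1=10.63, Q4=7.97; dissipated=7.375
Total dissipated: 22.075 μJ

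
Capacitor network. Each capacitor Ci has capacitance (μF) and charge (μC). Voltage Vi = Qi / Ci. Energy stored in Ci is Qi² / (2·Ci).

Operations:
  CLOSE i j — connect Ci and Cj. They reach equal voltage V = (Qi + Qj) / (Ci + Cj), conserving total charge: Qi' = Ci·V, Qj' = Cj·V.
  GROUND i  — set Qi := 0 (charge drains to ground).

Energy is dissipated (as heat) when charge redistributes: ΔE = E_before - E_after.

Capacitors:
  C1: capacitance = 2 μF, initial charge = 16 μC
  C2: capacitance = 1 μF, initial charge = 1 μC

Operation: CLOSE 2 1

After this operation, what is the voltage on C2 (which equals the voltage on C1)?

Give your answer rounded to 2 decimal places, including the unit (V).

Initial: C1(2μF, Q=16μC, V=8.00V), C2(1μF, Q=1μC, V=1.00V)
Op 1: CLOSE 2-1: Q_total=17.00, C_total=3.00, V=5.67; Q2=5.67, Q1=11.33; dissipated=16.333

Answer: 5.67 V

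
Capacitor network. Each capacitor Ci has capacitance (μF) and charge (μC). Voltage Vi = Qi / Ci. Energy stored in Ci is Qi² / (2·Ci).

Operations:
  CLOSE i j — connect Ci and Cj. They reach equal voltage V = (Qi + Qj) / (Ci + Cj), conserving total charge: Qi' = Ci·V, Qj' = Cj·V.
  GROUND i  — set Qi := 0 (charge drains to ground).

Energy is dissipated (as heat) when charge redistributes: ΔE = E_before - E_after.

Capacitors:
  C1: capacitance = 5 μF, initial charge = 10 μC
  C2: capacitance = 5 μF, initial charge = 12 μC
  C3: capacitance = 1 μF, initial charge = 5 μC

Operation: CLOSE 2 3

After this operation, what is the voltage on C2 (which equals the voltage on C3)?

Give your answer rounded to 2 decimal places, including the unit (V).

Initial: C1(5μF, Q=10μC, V=2.00V), C2(5μF, Q=12μC, V=2.40V), C3(1μF, Q=5μC, V=5.00V)
Op 1: CLOSE 2-3: Q_total=17.00, C_total=6.00, V=2.83; Q2=14.17, Q3=2.83; dissipated=2.817

Answer: 2.83 V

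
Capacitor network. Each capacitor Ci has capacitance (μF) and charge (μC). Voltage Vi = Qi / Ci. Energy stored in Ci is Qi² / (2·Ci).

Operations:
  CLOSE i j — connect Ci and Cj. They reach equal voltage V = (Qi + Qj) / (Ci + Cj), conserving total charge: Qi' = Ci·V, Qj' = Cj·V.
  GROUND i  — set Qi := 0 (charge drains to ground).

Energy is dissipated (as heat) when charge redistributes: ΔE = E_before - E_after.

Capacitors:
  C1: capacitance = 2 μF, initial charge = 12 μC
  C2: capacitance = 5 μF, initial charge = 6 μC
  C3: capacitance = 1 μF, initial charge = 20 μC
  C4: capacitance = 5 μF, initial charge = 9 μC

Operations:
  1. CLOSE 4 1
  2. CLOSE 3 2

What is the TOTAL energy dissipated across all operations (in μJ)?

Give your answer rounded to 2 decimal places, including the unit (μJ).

Initial: C1(2μF, Q=12μC, V=6.00V), C2(5μF, Q=6μC, V=1.20V), C3(1μF, Q=20μC, V=20.00V), C4(5μF, Q=9μC, V=1.80V)
Op 1: CLOSE 4-1: Q_total=21.00, C_total=7.00, V=3.00; Q4=15.00, Q1=6.00; dissipated=12.600
Op 2: CLOSE 3-2: Q_total=26.00, C_total=6.00, V=4.33; Q3=4.33, Q2=21.67; dissipated=147.267
Total dissipated: 159.867 μJ

Answer: 159.87 μJ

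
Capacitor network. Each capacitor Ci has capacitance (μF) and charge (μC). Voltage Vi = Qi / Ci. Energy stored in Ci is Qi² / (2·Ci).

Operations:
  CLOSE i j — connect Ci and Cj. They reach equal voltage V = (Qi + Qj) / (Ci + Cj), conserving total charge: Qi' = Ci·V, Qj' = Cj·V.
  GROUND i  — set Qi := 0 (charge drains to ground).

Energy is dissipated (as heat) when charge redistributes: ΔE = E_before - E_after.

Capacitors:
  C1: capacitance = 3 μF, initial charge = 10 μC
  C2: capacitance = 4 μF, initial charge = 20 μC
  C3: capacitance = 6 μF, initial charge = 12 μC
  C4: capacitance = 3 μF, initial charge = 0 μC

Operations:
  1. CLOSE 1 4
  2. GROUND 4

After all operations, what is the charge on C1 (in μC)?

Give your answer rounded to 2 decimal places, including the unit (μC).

Answer: 5.00 μC

Derivation:
Initial: C1(3μF, Q=10μC, V=3.33V), C2(4μF, Q=20μC, V=5.00V), C3(6μF, Q=12μC, V=2.00V), C4(3μF, Q=0μC, V=0.00V)
Op 1: CLOSE 1-4: Q_total=10.00, C_total=6.00, V=1.67; Q1=5.00, Q4=5.00; dissipated=8.333
Op 2: GROUND 4: Q4=0; energy lost=4.167
Final charges: Q1=5.00, Q2=20.00, Q3=12.00, Q4=0.00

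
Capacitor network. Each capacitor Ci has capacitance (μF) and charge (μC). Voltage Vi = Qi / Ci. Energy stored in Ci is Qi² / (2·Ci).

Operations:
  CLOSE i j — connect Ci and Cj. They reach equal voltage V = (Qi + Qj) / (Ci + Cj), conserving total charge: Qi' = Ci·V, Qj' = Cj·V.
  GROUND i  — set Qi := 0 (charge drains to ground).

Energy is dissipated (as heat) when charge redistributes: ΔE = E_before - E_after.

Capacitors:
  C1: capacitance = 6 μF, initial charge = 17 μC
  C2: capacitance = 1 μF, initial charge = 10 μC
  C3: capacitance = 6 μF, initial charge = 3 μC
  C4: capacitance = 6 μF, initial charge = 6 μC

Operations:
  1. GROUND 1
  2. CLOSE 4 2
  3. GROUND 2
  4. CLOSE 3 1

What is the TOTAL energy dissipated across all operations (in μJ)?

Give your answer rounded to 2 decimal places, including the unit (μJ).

Answer: 61.78 μJ

Derivation:
Initial: C1(6μF, Q=17μC, V=2.83V), C2(1μF, Q=10μC, V=10.00V), C3(6μF, Q=3μC, V=0.50V), C4(6μF, Q=6μC, V=1.00V)
Op 1: GROUND 1: Q1=0; energy lost=24.083
Op 2: CLOSE 4-2: Q_total=16.00, C_total=7.00, V=2.29; Q4=13.71, Q2=2.29; dissipated=34.714
Op 3: GROUND 2: Q2=0; energy lost=2.612
Op 4: CLOSE 3-1: Q_total=3.00, C_total=12.00, V=0.25; Q3=1.50, Q1=1.50; dissipated=0.375
Total dissipated: 61.785 μJ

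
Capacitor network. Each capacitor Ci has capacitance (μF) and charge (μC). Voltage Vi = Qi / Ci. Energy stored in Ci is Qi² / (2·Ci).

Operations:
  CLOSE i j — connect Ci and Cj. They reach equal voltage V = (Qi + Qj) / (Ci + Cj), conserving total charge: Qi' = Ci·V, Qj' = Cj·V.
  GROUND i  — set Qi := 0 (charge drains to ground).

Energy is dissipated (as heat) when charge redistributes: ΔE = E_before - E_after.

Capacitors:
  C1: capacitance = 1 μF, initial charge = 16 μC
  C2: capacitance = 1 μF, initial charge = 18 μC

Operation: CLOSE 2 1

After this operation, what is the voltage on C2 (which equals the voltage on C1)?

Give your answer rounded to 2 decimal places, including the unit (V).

Initial: C1(1μF, Q=16μC, V=16.00V), C2(1μF, Q=18μC, V=18.00V)
Op 1: CLOSE 2-1: Q_total=34.00, C_total=2.00, V=17.00; Q2=17.00, Q1=17.00; dissipated=1.000

Answer: 17.00 V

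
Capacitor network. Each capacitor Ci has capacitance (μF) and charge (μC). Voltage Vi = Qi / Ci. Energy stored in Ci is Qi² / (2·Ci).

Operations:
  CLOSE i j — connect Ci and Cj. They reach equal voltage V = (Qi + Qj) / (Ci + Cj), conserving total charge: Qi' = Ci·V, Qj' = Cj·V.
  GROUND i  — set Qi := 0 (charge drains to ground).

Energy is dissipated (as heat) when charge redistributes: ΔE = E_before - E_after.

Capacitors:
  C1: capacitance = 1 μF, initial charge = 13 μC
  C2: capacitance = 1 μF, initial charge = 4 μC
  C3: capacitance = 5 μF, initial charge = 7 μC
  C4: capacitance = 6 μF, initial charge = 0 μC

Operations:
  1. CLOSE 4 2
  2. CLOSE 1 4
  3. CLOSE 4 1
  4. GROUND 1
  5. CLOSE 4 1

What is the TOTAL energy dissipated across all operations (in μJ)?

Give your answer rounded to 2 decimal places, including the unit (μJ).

Initial: C1(1μF, Q=13μC, V=13.00V), C2(1μF, Q=4μC, V=4.00V), C3(5μF, Q=7μC, V=1.40V), C4(6μF, Q=0μC, V=0.00V)
Op 1: CLOSE 4-2: Q_total=4.00, C_total=7.00, V=0.57; Q4=3.43, Q2=0.57; dissipated=6.857
Op 2: CLOSE 1-4: Q_total=16.43, C_total=7.00, V=2.35; Q1=2.35, Q4=14.08; dissipated=66.201
Op 3: CLOSE 4-1: Q_total=16.43, C_total=7.00, V=2.35; Q4=14.08, Q1=2.35; dissipated=0.000
Op 4: GROUND 1: Q1=0; energy lost=2.754
Op 5: CLOSE 4-1: Q_total=14.08, C_total=7.00, V=2.01; Q4=12.07, Q1=2.01; dissipated=2.361
Total dissipated: 78.173 μJ

Answer: 78.17 μJ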